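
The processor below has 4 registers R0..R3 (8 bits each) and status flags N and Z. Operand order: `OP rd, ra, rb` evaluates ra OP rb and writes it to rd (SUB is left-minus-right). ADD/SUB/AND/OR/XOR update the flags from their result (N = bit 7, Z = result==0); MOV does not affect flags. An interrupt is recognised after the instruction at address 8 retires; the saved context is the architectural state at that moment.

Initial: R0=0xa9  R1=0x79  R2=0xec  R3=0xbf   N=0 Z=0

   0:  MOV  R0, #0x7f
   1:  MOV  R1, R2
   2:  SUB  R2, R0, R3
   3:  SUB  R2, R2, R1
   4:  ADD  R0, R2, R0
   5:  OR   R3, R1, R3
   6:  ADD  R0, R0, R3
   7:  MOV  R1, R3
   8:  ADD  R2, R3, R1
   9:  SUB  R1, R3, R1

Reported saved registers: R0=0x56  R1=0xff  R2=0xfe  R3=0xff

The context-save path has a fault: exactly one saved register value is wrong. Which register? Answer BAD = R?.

BAD = R0

after  0: R0=0x7f R1=0x79 R2=0xec R3=0xbf  N=0 Z=0
after  1: R0=0x7f R1=0xec R2=0xec R3=0xbf  N=0 Z=0
after  2: R0=0x7f R1=0xec R2=0xc0 R3=0xbf  N=1 Z=0
after  3: R0=0x7f R1=0xec R2=0xd4 R3=0xbf  N=1 Z=0
after  4: R0=0x53 R1=0xec R2=0xd4 R3=0xbf  N=0 Z=0
after  5: R0=0x53 R1=0xec R2=0xd4 R3=0xff  N=1 Z=0
after  6: R0=0x52 R1=0xec R2=0xd4 R3=0xff  N=0 Z=0
after  7: R0=0x52 R1=0xff R2=0xd4 R3=0xff  N=0 Z=0
after  8: R0=0x52 R1=0xff R2=0xfe R3=0xff  N=1 Z=0
-- IRQ taken; context saved, return-PC = 9 --
mismatch: R0: reported 0x56 vs actual 0x52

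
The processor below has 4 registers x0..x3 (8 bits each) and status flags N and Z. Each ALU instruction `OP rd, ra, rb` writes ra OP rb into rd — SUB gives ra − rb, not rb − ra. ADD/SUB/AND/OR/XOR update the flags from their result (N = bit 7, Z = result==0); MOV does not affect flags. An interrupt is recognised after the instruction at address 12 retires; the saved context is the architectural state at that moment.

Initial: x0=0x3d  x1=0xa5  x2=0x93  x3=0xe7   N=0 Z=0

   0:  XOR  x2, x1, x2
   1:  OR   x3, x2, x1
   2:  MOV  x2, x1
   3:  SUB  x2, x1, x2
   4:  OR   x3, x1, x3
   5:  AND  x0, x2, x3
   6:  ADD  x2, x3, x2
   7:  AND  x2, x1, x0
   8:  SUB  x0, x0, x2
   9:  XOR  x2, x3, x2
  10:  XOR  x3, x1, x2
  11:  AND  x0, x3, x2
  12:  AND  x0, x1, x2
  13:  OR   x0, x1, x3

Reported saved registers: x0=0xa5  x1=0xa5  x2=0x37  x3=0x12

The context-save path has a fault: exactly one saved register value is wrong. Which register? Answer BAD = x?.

BAD = x2

after  0: x0=0x3d x1=0xa5 x2=0x36 x3=0xe7  N=0 Z=0
after  1: x0=0x3d x1=0xa5 x2=0x36 x3=0xb7  N=1 Z=0
after  2: x0=0x3d x1=0xa5 x2=0xa5 x3=0xb7  N=1 Z=0
after  3: x0=0x3d x1=0xa5 x2=0x00 x3=0xb7  N=0 Z=1
after  4: x0=0x3d x1=0xa5 x2=0x00 x3=0xb7  N=1 Z=0
after  5: x0=0x00 x1=0xa5 x2=0x00 x3=0xb7  N=0 Z=1
after  6: x0=0x00 x1=0xa5 x2=0xb7 x3=0xb7  N=1 Z=0
after  7: x0=0x00 x1=0xa5 x2=0x00 x3=0xb7  N=0 Z=1
after  8: x0=0x00 x1=0xa5 x2=0x00 x3=0xb7  N=0 Z=1
after  9: x0=0x00 x1=0xa5 x2=0xb7 x3=0xb7  N=1 Z=0
after 10: x0=0x00 x1=0xa5 x2=0xb7 x3=0x12  N=0 Z=0
after 11: x0=0x12 x1=0xa5 x2=0xb7 x3=0x12  N=0 Z=0
after 12: x0=0xa5 x1=0xa5 x2=0xb7 x3=0x12  N=1 Z=0
-- IRQ taken; context saved, return-PC = 13 --
mismatch: x2: reported 0x37 vs actual 0xb7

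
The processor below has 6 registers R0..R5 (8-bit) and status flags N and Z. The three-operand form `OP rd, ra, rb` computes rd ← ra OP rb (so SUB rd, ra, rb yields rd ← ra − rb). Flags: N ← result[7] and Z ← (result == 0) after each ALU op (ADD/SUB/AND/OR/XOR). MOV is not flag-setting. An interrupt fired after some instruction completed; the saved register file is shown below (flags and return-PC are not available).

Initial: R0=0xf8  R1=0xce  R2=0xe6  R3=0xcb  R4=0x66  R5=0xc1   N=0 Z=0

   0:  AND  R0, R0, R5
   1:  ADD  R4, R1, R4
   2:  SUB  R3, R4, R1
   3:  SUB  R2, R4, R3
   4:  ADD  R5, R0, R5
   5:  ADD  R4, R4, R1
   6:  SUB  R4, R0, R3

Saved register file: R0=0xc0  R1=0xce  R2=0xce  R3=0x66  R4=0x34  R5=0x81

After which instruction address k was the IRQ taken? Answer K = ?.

after  0: R0=0xc0 R1=0xce R2=0xe6 R3=0xcb R4=0x66 R5=0xc1  N=1 Z=0
after  1: R0=0xc0 R1=0xce R2=0xe6 R3=0xcb R4=0x34 R5=0xc1  N=0 Z=0
after  2: R0=0xc0 R1=0xce R2=0xe6 R3=0x66 R4=0x34 R5=0xc1  N=0 Z=0
after  3: R0=0xc0 R1=0xce R2=0xce R3=0x66 R4=0x34 R5=0xc1  N=1 Z=0
after  4: R0=0xc0 R1=0xce R2=0xce R3=0x66 R4=0x34 R5=0x81  N=1 Z=0
-- IRQ taken; context saved, return-PC = 5 --

K = 4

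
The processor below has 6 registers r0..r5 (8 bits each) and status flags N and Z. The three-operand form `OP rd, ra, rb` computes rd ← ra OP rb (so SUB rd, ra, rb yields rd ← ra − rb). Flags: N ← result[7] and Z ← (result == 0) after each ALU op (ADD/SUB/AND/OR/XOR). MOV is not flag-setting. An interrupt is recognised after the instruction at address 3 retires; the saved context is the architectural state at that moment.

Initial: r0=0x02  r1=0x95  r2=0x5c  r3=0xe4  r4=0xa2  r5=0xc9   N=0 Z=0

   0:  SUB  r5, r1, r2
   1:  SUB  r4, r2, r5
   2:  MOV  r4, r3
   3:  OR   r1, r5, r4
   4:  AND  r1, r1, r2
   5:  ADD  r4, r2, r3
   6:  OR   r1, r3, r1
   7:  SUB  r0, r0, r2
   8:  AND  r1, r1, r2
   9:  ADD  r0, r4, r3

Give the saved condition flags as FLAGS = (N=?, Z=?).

after  0: r0=0x02 r1=0x95 r2=0x5c r3=0xe4 r4=0xa2 r5=0x39  N=0 Z=0
after  1: r0=0x02 r1=0x95 r2=0x5c r3=0xe4 r4=0x23 r5=0x39  N=0 Z=0
after  2: r0=0x02 r1=0x95 r2=0x5c r3=0xe4 r4=0xe4 r5=0x39  N=0 Z=0
after  3: r0=0x02 r1=0xfd r2=0x5c r3=0xe4 r4=0xe4 r5=0x39  N=1 Z=0
-- IRQ taken; context saved, return-PC = 4 --

FLAGS = (N=1, Z=0)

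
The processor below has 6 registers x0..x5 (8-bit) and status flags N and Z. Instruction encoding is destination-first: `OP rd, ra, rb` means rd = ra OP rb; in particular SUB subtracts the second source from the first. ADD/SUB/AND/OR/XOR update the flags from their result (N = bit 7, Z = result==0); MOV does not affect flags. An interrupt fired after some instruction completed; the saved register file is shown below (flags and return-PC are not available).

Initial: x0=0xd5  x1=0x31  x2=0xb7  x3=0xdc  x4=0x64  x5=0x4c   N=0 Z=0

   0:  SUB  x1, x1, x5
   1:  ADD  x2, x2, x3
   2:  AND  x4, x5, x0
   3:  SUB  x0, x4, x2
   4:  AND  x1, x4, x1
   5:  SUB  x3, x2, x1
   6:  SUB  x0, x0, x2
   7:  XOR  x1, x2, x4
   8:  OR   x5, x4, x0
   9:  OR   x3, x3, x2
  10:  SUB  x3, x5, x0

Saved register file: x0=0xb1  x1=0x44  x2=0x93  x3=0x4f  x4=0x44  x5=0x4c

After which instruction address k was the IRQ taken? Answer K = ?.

after  0: x0=0xd5 x1=0xe5 x2=0xb7 x3=0xdc x4=0x64 x5=0x4c  N=1 Z=0
after  1: x0=0xd5 x1=0xe5 x2=0x93 x3=0xdc x4=0x64 x5=0x4c  N=1 Z=0
after  2: x0=0xd5 x1=0xe5 x2=0x93 x3=0xdc x4=0x44 x5=0x4c  N=0 Z=0
after  3: x0=0xb1 x1=0xe5 x2=0x93 x3=0xdc x4=0x44 x5=0x4c  N=1 Z=0
after  4: x0=0xb1 x1=0x44 x2=0x93 x3=0xdc x4=0x44 x5=0x4c  N=0 Z=0
after  5: x0=0xb1 x1=0x44 x2=0x93 x3=0x4f x4=0x44 x5=0x4c  N=0 Z=0
-- IRQ taken; context saved, return-PC = 6 --

K = 5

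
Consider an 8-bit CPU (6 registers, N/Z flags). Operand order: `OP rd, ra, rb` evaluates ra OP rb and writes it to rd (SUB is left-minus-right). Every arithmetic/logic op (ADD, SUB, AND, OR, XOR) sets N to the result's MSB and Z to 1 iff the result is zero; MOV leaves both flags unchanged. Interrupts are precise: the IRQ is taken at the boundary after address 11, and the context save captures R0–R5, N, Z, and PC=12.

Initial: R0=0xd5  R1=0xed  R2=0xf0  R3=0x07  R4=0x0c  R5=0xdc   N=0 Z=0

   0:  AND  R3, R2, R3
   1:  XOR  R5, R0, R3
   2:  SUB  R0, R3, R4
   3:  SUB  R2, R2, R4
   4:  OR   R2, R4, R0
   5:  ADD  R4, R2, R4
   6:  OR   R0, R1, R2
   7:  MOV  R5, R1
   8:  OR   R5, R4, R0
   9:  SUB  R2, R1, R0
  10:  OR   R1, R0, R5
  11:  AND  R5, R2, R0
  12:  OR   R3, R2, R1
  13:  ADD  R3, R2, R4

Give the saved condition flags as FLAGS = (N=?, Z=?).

FLAGS = (N=1, Z=0)

after  0: R0=0xd5 R1=0xed R2=0xf0 R3=0x00 R4=0x0c R5=0xdc  N=0 Z=1
after  1: R0=0xd5 R1=0xed R2=0xf0 R3=0x00 R4=0x0c R5=0xd5  N=1 Z=0
after  2: R0=0xf4 R1=0xed R2=0xf0 R3=0x00 R4=0x0c R5=0xd5  N=1 Z=0
after  3: R0=0xf4 R1=0xed R2=0xe4 R3=0x00 R4=0x0c R5=0xd5  N=1 Z=0
after  4: R0=0xf4 R1=0xed R2=0xfc R3=0x00 R4=0x0c R5=0xd5  N=1 Z=0
after  5: R0=0xf4 R1=0xed R2=0xfc R3=0x00 R4=0x08 R5=0xd5  N=0 Z=0
after  6: R0=0xfd R1=0xed R2=0xfc R3=0x00 R4=0x08 R5=0xd5  N=1 Z=0
after  7: R0=0xfd R1=0xed R2=0xfc R3=0x00 R4=0x08 R5=0xed  N=1 Z=0
after  8: R0=0xfd R1=0xed R2=0xfc R3=0x00 R4=0x08 R5=0xfd  N=1 Z=0
after  9: R0=0xfd R1=0xed R2=0xf0 R3=0x00 R4=0x08 R5=0xfd  N=1 Z=0
after 10: R0=0xfd R1=0xfd R2=0xf0 R3=0x00 R4=0x08 R5=0xfd  N=1 Z=0
after 11: R0=0xfd R1=0xfd R2=0xf0 R3=0x00 R4=0x08 R5=0xf0  N=1 Z=0
-- IRQ taken; context saved, return-PC = 12 --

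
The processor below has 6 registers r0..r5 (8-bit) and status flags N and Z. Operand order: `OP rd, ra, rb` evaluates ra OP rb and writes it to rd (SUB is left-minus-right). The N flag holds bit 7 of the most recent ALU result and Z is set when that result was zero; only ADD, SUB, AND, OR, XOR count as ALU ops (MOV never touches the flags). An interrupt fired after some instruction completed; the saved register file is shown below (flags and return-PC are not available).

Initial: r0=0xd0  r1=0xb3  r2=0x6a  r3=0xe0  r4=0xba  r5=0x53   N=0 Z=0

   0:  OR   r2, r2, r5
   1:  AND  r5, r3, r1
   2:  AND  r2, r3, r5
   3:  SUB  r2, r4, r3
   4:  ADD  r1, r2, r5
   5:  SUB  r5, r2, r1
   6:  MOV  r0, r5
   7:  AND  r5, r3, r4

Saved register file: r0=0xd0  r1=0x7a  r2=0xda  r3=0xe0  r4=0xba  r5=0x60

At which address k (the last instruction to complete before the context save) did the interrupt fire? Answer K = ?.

K = 5

after  0: r0=0xd0 r1=0xb3 r2=0x7b r3=0xe0 r4=0xba r5=0x53  N=0 Z=0
after  1: r0=0xd0 r1=0xb3 r2=0x7b r3=0xe0 r4=0xba r5=0xa0  N=1 Z=0
after  2: r0=0xd0 r1=0xb3 r2=0xa0 r3=0xe0 r4=0xba r5=0xa0  N=1 Z=0
after  3: r0=0xd0 r1=0xb3 r2=0xda r3=0xe0 r4=0xba r5=0xa0  N=1 Z=0
after  4: r0=0xd0 r1=0x7a r2=0xda r3=0xe0 r4=0xba r5=0xa0  N=0 Z=0
after  5: r0=0xd0 r1=0x7a r2=0xda r3=0xe0 r4=0xba r5=0x60  N=0 Z=0
-- IRQ taken; context saved, return-PC = 6 --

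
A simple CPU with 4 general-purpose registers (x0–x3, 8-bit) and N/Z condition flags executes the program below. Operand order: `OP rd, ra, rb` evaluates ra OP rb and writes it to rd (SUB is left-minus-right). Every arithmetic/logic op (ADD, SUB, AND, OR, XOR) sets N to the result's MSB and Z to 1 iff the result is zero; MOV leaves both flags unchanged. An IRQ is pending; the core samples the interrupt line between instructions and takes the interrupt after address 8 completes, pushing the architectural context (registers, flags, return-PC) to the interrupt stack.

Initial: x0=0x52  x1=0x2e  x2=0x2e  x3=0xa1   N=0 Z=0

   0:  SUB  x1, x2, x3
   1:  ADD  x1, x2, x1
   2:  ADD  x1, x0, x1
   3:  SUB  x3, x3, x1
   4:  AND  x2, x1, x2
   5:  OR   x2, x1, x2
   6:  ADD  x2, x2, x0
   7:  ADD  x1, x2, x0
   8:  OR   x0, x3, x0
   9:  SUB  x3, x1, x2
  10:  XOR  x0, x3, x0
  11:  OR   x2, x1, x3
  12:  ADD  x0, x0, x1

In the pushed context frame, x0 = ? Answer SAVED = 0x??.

after  0: x0=0x52 x1=0x8d x2=0x2e x3=0xa1  N=1 Z=0
after  1: x0=0x52 x1=0xbb x2=0x2e x3=0xa1  N=1 Z=0
after  2: x0=0x52 x1=0x0d x2=0x2e x3=0xa1  N=0 Z=0
after  3: x0=0x52 x1=0x0d x2=0x2e x3=0x94  N=1 Z=0
after  4: x0=0x52 x1=0x0d x2=0x0c x3=0x94  N=0 Z=0
after  5: x0=0x52 x1=0x0d x2=0x0d x3=0x94  N=0 Z=0
after  6: x0=0x52 x1=0x0d x2=0x5f x3=0x94  N=0 Z=0
after  7: x0=0x52 x1=0xb1 x2=0x5f x3=0x94  N=1 Z=0
after  8: x0=0xd6 x1=0xb1 x2=0x5f x3=0x94  N=1 Z=0
-- IRQ taken; context saved, return-PC = 9 --

SAVED = 0xd6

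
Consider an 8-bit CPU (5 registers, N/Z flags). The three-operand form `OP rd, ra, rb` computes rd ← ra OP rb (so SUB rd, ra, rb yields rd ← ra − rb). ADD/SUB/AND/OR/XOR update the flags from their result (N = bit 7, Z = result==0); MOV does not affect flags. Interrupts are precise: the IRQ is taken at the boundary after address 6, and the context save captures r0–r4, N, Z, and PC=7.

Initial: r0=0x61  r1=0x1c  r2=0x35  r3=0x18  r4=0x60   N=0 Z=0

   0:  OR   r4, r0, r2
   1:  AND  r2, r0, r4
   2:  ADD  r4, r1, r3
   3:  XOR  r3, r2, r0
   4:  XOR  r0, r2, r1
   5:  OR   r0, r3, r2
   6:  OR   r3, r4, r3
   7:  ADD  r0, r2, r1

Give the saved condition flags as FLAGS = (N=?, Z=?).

FLAGS = (N=0, Z=0)

after  0: r0=0x61 r1=0x1c r2=0x35 r3=0x18 r4=0x75  N=0 Z=0
after  1: r0=0x61 r1=0x1c r2=0x61 r3=0x18 r4=0x75  N=0 Z=0
after  2: r0=0x61 r1=0x1c r2=0x61 r3=0x18 r4=0x34  N=0 Z=0
after  3: r0=0x61 r1=0x1c r2=0x61 r3=0x00 r4=0x34  N=0 Z=1
after  4: r0=0x7d r1=0x1c r2=0x61 r3=0x00 r4=0x34  N=0 Z=0
after  5: r0=0x61 r1=0x1c r2=0x61 r3=0x00 r4=0x34  N=0 Z=0
after  6: r0=0x61 r1=0x1c r2=0x61 r3=0x34 r4=0x34  N=0 Z=0
-- IRQ taken; context saved, return-PC = 7 --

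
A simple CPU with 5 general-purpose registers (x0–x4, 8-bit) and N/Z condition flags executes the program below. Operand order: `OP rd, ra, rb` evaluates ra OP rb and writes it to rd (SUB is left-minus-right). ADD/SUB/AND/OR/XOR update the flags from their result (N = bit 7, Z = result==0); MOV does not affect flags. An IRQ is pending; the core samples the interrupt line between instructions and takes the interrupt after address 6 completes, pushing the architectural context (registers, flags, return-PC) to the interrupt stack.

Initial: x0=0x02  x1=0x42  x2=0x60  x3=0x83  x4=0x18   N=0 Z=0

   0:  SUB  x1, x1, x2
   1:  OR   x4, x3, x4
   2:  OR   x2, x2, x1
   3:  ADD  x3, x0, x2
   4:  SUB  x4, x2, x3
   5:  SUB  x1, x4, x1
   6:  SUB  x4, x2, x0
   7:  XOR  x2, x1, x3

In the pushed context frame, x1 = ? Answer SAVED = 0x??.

SAVED = 0x1c

after  0: x0=0x02 x1=0xe2 x2=0x60 x3=0x83 x4=0x18  N=1 Z=0
after  1: x0=0x02 x1=0xe2 x2=0x60 x3=0x83 x4=0x9b  N=1 Z=0
after  2: x0=0x02 x1=0xe2 x2=0xe2 x3=0x83 x4=0x9b  N=1 Z=0
after  3: x0=0x02 x1=0xe2 x2=0xe2 x3=0xe4 x4=0x9b  N=1 Z=0
after  4: x0=0x02 x1=0xe2 x2=0xe2 x3=0xe4 x4=0xfe  N=1 Z=0
after  5: x0=0x02 x1=0x1c x2=0xe2 x3=0xe4 x4=0xfe  N=0 Z=0
after  6: x0=0x02 x1=0x1c x2=0xe2 x3=0xe4 x4=0xe0  N=1 Z=0
-- IRQ taken; context saved, return-PC = 7 --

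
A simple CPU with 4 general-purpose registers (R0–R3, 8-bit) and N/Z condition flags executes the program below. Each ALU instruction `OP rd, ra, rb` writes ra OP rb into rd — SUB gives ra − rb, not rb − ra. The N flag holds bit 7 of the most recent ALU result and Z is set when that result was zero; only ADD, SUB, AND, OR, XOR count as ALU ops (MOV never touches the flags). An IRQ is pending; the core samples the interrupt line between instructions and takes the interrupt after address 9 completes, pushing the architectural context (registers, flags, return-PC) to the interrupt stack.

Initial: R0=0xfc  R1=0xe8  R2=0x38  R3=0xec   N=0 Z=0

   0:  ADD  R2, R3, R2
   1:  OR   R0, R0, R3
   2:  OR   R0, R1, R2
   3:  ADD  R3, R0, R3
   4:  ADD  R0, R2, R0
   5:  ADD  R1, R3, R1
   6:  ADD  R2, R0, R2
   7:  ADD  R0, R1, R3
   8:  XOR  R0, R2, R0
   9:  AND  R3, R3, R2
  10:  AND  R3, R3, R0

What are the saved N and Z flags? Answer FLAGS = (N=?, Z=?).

after  0: R0=0xfc R1=0xe8 R2=0x24 R3=0xec  N=0 Z=0
after  1: R0=0xfc R1=0xe8 R2=0x24 R3=0xec  N=1 Z=0
after  2: R0=0xec R1=0xe8 R2=0x24 R3=0xec  N=1 Z=0
after  3: R0=0xec R1=0xe8 R2=0x24 R3=0xd8  N=1 Z=0
after  4: R0=0x10 R1=0xe8 R2=0x24 R3=0xd8  N=0 Z=0
after  5: R0=0x10 R1=0xc0 R2=0x24 R3=0xd8  N=1 Z=0
after  6: R0=0x10 R1=0xc0 R2=0x34 R3=0xd8  N=0 Z=0
after  7: R0=0x98 R1=0xc0 R2=0x34 R3=0xd8  N=1 Z=0
after  8: R0=0xac R1=0xc0 R2=0x34 R3=0xd8  N=1 Z=0
after  9: R0=0xac R1=0xc0 R2=0x34 R3=0x10  N=0 Z=0
-- IRQ taken; context saved, return-PC = 10 --

FLAGS = (N=0, Z=0)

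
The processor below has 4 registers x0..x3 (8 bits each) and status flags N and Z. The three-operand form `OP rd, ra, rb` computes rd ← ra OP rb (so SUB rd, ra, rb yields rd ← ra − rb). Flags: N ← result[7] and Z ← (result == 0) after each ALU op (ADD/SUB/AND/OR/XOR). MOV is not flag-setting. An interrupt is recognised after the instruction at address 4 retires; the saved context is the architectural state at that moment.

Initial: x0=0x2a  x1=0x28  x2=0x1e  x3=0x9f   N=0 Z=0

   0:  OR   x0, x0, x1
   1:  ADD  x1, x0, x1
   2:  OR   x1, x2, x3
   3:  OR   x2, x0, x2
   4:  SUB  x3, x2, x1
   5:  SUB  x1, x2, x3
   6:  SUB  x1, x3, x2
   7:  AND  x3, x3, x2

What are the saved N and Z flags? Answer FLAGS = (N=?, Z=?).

after  0: x0=0x2a x1=0x28 x2=0x1e x3=0x9f  N=0 Z=0
after  1: x0=0x2a x1=0x52 x2=0x1e x3=0x9f  N=0 Z=0
after  2: x0=0x2a x1=0x9f x2=0x1e x3=0x9f  N=1 Z=0
after  3: x0=0x2a x1=0x9f x2=0x3e x3=0x9f  N=0 Z=0
after  4: x0=0x2a x1=0x9f x2=0x3e x3=0x9f  N=1 Z=0
-- IRQ taken; context saved, return-PC = 5 --

FLAGS = (N=1, Z=0)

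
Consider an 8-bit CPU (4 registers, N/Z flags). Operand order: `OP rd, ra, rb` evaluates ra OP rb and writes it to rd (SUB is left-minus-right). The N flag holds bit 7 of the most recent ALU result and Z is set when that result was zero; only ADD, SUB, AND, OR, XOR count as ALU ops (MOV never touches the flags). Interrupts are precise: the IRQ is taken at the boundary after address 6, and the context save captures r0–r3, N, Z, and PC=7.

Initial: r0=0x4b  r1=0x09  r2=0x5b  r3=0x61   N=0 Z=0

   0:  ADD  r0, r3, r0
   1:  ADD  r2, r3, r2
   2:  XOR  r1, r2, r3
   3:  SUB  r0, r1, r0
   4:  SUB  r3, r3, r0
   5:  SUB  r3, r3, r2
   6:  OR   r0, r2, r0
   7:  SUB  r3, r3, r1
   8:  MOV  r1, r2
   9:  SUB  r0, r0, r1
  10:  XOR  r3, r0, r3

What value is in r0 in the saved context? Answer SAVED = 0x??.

after  0: r0=0xac r1=0x09 r2=0x5b r3=0x61  N=1 Z=0
after  1: r0=0xac r1=0x09 r2=0xbc r3=0x61  N=1 Z=0
after  2: r0=0xac r1=0xdd r2=0xbc r3=0x61  N=1 Z=0
after  3: r0=0x31 r1=0xdd r2=0xbc r3=0x61  N=0 Z=0
after  4: r0=0x31 r1=0xdd r2=0xbc r3=0x30  N=0 Z=0
after  5: r0=0x31 r1=0xdd r2=0xbc r3=0x74  N=0 Z=0
after  6: r0=0xbd r1=0xdd r2=0xbc r3=0x74  N=1 Z=0
-- IRQ taken; context saved, return-PC = 7 --

SAVED = 0xbd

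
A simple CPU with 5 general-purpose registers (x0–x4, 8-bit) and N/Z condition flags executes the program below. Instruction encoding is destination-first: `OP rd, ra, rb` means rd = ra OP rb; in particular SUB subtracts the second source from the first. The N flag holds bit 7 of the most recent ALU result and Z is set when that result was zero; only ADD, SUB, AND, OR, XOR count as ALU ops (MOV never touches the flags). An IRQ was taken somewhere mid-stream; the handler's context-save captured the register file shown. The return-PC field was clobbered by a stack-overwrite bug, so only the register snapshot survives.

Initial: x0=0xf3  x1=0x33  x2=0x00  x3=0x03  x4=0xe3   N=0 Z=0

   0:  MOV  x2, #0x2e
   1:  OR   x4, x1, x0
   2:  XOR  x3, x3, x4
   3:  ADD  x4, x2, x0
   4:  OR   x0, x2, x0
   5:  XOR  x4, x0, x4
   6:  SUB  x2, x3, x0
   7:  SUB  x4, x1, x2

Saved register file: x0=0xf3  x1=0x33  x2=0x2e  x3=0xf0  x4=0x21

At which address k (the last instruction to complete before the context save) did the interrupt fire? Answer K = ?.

K = 3

after  0: x0=0xf3 x1=0x33 x2=0x2e x3=0x03 x4=0xe3  N=0 Z=0
after  1: x0=0xf3 x1=0x33 x2=0x2e x3=0x03 x4=0xf3  N=1 Z=0
after  2: x0=0xf3 x1=0x33 x2=0x2e x3=0xf0 x4=0xf3  N=1 Z=0
after  3: x0=0xf3 x1=0x33 x2=0x2e x3=0xf0 x4=0x21  N=0 Z=0
-- IRQ taken; context saved, return-PC = 4 --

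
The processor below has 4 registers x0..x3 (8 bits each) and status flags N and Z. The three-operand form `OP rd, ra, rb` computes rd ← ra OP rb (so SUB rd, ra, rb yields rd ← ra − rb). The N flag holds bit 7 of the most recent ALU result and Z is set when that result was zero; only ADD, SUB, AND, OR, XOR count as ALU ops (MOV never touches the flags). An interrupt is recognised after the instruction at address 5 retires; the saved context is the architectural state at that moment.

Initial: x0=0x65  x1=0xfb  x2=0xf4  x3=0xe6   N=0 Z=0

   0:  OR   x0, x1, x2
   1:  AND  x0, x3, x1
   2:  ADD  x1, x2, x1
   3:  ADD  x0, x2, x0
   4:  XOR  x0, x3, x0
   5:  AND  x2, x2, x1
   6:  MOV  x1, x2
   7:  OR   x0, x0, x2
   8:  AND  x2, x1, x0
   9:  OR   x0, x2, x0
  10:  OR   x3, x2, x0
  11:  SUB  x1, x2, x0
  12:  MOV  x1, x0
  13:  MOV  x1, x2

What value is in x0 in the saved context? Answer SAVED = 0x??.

SAVED = 0x30

after  0: x0=0xff x1=0xfb x2=0xf4 x3=0xe6  N=1 Z=0
after  1: x0=0xe2 x1=0xfb x2=0xf4 x3=0xe6  N=1 Z=0
after  2: x0=0xe2 x1=0xef x2=0xf4 x3=0xe6  N=1 Z=0
after  3: x0=0xd6 x1=0xef x2=0xf4 x3=0xe6  N=1 Z=0
after  4: x0=0x30 x1=0xef x2=0xf4 x3=0xe6  N=0 Z=0
after  5: x0=0x30 x1=0xef x2=0xe4 x3=0xe6  N=1 Z=0
-- IRQ taken; context saved, return-PC = 6 --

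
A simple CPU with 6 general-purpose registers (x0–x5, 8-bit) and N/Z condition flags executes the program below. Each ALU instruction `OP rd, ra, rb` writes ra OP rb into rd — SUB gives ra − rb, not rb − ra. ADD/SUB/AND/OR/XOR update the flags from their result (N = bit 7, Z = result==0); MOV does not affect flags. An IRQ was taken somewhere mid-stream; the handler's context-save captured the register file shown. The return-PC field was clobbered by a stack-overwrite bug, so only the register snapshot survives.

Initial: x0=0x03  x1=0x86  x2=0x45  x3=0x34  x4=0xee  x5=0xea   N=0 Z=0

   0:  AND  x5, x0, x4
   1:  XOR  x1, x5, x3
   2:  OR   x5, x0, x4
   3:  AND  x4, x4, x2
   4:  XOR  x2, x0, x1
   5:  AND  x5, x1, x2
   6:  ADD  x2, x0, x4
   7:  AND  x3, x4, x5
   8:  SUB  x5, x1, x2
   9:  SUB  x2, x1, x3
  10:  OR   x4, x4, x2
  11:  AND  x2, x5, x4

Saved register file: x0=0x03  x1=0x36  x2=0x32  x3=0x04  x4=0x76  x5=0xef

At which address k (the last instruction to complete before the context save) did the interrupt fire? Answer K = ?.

after  0: x0=0x03 x1=0x86 x2=0x45 x3=0x34 x4=0xee x5=0x02  N=0 Z=0
after  1: x0=0x03 x1=0x36 x2=0x45 x3=0x34 x4=0xee x5=0x02  N=0 Z=0
after  2: x0=0x03 x1=0x36 x2=0x45 x3=0x34 x4=0xee x5=0xef  N=1 Z=0
after  3: x0=0x03 x1=0x36 x2=0x45 x3=0x34 x4=0x44 x5=0xef  N=0 Z=0
after  4: x0=0x03 x1=0x36 x2=0x35 x3=0x34 x4=0x44 x5=0xef  N=0 Z=0
after  5: x0=0x03 x1=0x36 x2=0x35 x3=0x34 x4=0x44 x5=0x34  N=0 Z=0
after  6: x0=0x03 x1=0x36 x2=0x47 x3=0x34 x4=0x44 x5=0x34  N=0 Z=0
after  7: x0=0x03 x1=0x36 x2=0x47 x3=0x04 x4=0x44 x5=0x34  N=0 Z=0
after  8: x0=0x03 x1=0x36 x2=0x47 x3=0x04 x4=0x44 x5=0xef  N=1 Z=0
after  9: x0=0x03 x1=0x36 x2=0x32 x3=0x04 x4=0x44 x5=0xef  N=0 Z=0
after 10: x0=0x03 x1=0x36 x2=0x32 x3=0x04 x4=0x76 x5=0xef  N=0 Z=0
-- IRQ taken; context saved, return-PC = 11 --

K = 10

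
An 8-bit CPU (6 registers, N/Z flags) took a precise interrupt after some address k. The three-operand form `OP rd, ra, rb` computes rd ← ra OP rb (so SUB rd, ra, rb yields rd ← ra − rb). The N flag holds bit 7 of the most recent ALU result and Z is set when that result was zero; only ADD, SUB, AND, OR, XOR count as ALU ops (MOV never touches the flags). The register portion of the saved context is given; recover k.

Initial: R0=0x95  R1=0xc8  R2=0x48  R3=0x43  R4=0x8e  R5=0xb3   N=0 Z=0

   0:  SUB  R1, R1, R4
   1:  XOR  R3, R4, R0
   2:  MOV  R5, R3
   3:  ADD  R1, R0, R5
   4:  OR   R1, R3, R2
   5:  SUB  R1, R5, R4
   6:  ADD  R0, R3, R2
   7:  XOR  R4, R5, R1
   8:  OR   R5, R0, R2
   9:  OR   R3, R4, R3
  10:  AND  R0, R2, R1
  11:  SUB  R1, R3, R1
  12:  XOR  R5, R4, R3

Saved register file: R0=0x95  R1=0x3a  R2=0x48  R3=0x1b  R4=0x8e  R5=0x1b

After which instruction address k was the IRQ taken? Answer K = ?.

K = 2

after  0: R0=0x95 R1=0x3a R2=0x48 R3=0x43 R4=0x8e R5=0xb3  N=0 Z=0
after  1: R0=0x95 R1=0x3a R2=0x48 R3=0x1b R4=0x8e R5=0xb3  N=0 Z=0
after  2: R0=0x95 R1=0x3a R2=0x48 R3=0x1b R4=0x8e R5=0x1b  N=0 Z=0
-- IRQ taken; context saved, return-PC = 3 --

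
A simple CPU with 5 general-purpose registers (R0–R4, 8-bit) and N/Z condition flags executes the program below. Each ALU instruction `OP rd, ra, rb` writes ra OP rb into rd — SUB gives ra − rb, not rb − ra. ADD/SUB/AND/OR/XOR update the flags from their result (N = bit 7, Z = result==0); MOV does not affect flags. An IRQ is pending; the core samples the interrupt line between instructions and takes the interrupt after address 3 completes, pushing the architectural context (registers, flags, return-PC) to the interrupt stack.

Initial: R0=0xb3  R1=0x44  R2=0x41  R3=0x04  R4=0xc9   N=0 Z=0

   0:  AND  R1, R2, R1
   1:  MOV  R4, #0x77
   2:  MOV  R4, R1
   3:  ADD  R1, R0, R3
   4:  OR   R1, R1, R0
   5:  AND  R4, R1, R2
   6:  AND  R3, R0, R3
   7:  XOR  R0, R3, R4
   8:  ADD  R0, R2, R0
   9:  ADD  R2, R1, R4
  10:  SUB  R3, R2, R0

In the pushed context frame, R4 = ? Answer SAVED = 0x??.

after  0: R0=0xb3 R1=0x40 R2=0x41 R3=0x04 R4=0xc9  N=0 Z=0
after  1: R0=0xb3 R1=0x40 R2=0x41 R3=0x04 R4=0x77  N=0 Z=0
after  2: R0=0xb3 R1=0x40 R2=0x41 R3=0x04 R4=0x40  N=0 Z=0
after  3: R0=0xb3 R1=0xb7 R2=0x41 R3=0x04 R4=0x40  N=1 Z=0
-- IRQ taken; context saved, return-PC = 4 --

SAVED = 0x40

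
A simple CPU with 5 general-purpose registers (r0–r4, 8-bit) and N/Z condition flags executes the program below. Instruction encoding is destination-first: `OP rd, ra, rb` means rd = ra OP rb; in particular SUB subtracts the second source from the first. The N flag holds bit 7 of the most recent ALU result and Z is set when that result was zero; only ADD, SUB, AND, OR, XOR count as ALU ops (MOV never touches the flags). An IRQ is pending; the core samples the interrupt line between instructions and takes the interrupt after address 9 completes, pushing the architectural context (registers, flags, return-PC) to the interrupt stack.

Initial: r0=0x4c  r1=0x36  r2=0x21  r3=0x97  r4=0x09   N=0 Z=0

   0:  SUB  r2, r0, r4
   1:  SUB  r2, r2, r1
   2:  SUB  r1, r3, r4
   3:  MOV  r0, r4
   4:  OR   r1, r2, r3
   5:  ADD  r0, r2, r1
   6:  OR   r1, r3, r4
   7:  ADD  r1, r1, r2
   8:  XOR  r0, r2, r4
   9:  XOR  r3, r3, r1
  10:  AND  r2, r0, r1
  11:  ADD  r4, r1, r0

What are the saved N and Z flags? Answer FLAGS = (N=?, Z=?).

FLAGS = (N=0, Z=0)

after  0: r0=0x4c r1=0x36 r2=0x43 r3=0x97 r4=0x09  N=0 Z=0
after  1: r0=0x4c r1=0x36 r2=0x0d r3=0x97 r4=0x09  N=0 Z=0
after  2: r0=0x4c r1=0x8e r2=0x0d r3=0x97 r4=0x09  N=1 Z=0
after  3: r0=0x09 r1=0x8e r2=0x0d r3=0x97 r4=0x09  N=1 Z=0
after  4: r0=0x09 r1=0x9f r2=0x0d r3=0x97 r4=0x09  N=1 Z=0
after  5: r0=0xac r1=0x9f r2=0x0d r3=0x97 r4=0x09  N=1 Z=0
after  6: r0=0xac r1=0x9f r2=0x0d r3=0x97 r4=0x09  N=1 Z=0
after  7: r0=0xac r1=0xac r2=0x0d r3=0x97 r4=0x09  N=1 Z=0
after  8: r0=0x04 r1=0xac r2=0x0d r3=0x97 r4=0x09  N=0 Z=0
after  9: r0=0x04 r1=0xac r2=0x0d r3=0x3b r4=0x09  N=0 Z=0
-- IRQ taken; context saved, return-PC = 10 --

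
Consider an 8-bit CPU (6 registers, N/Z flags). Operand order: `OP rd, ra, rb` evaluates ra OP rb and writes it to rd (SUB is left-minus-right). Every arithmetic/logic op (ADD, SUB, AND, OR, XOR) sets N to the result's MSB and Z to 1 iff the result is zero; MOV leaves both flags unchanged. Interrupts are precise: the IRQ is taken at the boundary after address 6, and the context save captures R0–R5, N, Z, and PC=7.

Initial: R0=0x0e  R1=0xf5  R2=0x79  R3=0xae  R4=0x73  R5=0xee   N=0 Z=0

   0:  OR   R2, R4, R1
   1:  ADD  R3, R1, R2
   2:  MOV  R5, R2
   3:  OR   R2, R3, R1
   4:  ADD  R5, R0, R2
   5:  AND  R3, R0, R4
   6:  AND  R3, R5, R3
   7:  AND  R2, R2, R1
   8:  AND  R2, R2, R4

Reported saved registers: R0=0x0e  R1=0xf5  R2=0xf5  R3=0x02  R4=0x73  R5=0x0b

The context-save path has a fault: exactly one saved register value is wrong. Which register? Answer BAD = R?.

after  0: R0=0x0e R1=0xf5 R2=0xf7 R3=0xae R4=0x73 R5=0xee  N=1 Z=0
after  1: R0=0x0e R1=0xf5 R2=0xf7 R3=0xec R4=0x73 R5=0xee  N=1 Z=0
after  2: R0=0x0e R1=0xf5 R2=0xf7 R3=0xec R4=0x73 R5=0xf7  N=1 Z=0
after  3: R0=0x0e R1=0xf5 R2=0xfd R3=0xec R4=0x73 R5=0xf7  N=1 Z=0
after  4: R0=0x0e R1=0xf5 R2=0xfd R3=0xec R4=0x73 R5=0x0b  N=0 Z=0
after  5: R0=0x0e R1=0xf5 R2=0xfd R3=0x02 R4=0x73 R5=0x0b  N=0 Z=0
after  6: R0=0x0e R1=0xf5 R2=0xfd R3=0x02 R4=0x73 R5=0x0b  N=0 Z=0
-- IRQ taken; context saved, return-PC = 7 --
mismatch: R2: reported 0xf5 vs actual 0xfd

BAD = R2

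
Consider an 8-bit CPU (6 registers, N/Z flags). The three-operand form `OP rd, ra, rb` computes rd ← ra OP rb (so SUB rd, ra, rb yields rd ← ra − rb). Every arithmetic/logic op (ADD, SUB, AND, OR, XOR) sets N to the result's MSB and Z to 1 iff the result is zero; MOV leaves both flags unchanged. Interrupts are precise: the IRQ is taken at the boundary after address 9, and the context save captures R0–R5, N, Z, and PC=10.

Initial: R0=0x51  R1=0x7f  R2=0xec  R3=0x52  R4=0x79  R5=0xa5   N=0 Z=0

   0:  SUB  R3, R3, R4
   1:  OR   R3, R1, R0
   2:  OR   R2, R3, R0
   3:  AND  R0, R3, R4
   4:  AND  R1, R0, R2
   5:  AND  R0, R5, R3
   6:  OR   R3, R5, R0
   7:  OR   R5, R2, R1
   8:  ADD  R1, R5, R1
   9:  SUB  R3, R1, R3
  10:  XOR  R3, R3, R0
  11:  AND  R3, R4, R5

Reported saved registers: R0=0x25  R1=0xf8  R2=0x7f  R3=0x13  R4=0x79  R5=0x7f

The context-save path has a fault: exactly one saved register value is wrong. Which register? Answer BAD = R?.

after  0: R0=0x51 R1=0x7f R2=0xec R3=0xd9 R4=0x79 R5=0xa5  N=1 Z=0
after  1: R0=0x51 R1=0x7f R2=0xec R3=0x7f R4=0x79 R5=0xa5  N=0 Z=0
after  2: R0=0x51 R1=0x7f R2=0x7f R3=0x7f R4=0x79 R5=0xa5  N=0 Z=0
after  3: R0=0x79 R1=0x7f R2=0x7f R3=0x7f R4=0x79 R5=0xa5  N=0 Z=0
after  4: R0=0x79 R1=0x79 R2=0x7f R3=0x7f R4=0x79 R5=0xa5  N=0 Z=0
after  5: R0=0x25 R1=0x79 R2=0x7f R3=0x7f R4=0x79 R5=0xa5  N=0 Z=0
after  6: R0=0x25 R1=0x79 R2=0x7f R3=0xa5 R4=0x79 R5=0xa5  N=1 Z=0
after  7: R0=0x25 R1=0x79 R2=0x7f R3=0xa5 R4=0x79 R5=0x7f  N=0 Z=0
after  8: R0=0x25 R1=0xf8 R2=0x7f R3=0xa5 R4=0x79 R5=0x7f  N=1 Z=0
after  9: R0=0x25 R1=0xf8 R2=0x7f R3=0x53 R4=0x79 R5=0x7f  N=0 Z=0
-- IRQ taken; context saved, return-PC = 10 --
mismatch: R3: reported 0x13 vs actual 0x53

BAD = R3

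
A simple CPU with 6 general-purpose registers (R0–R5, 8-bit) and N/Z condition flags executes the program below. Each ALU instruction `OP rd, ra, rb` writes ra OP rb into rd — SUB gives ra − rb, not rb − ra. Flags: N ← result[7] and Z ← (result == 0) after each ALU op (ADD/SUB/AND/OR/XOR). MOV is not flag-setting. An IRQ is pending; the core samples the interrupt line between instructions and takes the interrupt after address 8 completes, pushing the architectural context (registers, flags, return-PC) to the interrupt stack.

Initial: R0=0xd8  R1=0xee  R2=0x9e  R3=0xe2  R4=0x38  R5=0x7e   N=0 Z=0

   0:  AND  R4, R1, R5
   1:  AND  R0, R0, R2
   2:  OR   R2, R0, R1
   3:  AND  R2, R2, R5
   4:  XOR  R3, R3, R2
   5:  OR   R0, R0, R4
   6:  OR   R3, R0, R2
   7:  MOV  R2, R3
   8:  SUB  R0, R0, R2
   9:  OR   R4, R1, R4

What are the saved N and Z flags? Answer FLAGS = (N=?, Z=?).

after  0: R0=0xd8 R1=0xee R2=0x9e R3=0xe2 R4=0x6e R5=0x7e  N=0 Z=0
after  1: R0=0x98 R1=0xee R2=0x9e R3=0xe2 R4=0x6e R5=0x7e  N=1 Z=0
after  2: R0=0x98 R1=0xee R2=0xfe R3=0xe2 R4=0x6e R5=0x7e  N=1 Z=0
after  3: R0=0x98 R1=0xee R2=0x7e R3=0xe2 R4=0x6e R5=0x7e  N=0 Z=0
after  4: R0=0x98 R1=0xee R2=0x7e R3=0x9c R4=0x6e R5=0x7e  N=1 Z=0
after  5: R0=0xfe R1=0xee R2=0x7e R3=0x9c R4=0x6e R5=0x7e  N=1 Z=0
after  6: R0=0xfe R1=0xee R2=0x7e R3=0xfe R4=0x6e R5=0x7e  N=1 Z=0
after  7: R0=0xfe R1=0xee R2=0xfe R3=0xfe R4=0x6e R5=0x7e  N=1 Z=0
after  8: R0=0x00 R1=0xee R2=0xfe R3=0xfe R4=0x6e R5=0x7e  N=0 Z=1
-- IRQ taken; context saved, return-PC = 9 --

FLAGS = (N=0, Z=1)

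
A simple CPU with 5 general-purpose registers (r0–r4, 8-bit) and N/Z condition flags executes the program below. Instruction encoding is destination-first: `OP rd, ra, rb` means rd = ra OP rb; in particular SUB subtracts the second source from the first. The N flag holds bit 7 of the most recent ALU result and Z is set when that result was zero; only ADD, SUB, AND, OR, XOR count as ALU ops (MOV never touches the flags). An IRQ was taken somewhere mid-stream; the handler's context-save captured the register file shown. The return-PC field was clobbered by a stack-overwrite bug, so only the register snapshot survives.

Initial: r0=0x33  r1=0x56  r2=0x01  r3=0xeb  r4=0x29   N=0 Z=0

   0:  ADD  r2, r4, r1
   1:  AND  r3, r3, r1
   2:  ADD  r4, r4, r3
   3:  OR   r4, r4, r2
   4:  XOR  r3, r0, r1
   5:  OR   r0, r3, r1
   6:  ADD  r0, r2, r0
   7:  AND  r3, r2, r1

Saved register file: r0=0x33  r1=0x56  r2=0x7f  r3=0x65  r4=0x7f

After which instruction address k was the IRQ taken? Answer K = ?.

after  0: r0=0x33 r1=0x56 r2=0x7f r3=0xeb r4=0x29  N=0 Z=0
after  1: r0=0x33 r1=0x56 r2=0x7f r3=0x42 r4=0x29  N=0 Z=0
after  2: r0=0x33 r1=0x56 r2=0x7f r3=0x42 r4=0x6b  N=0 Z=0
after  3: r0=0x33 r1=0x56 r2=0x7f r3=0x42 r4=0x7f  N=0 Z=0
after  4: r0=0x33 r1=0x56 r2=0x7f r3=0x65 r4=0x7f  N=0 Z=0
-- IRQ taken; context saved, return-PC = 5 --

K = 4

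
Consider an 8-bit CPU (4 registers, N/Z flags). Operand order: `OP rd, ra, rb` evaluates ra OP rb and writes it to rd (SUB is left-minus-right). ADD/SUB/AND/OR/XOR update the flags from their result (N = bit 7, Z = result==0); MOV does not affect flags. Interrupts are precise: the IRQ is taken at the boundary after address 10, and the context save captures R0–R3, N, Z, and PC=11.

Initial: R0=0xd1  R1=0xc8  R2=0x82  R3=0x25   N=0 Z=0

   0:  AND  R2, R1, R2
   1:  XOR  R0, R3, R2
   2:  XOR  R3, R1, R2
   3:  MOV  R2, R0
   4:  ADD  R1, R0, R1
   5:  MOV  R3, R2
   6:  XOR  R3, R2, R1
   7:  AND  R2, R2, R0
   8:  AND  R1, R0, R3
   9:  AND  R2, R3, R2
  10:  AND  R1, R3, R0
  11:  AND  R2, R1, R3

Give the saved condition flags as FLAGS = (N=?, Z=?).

after  0: R0=0xd1 R1=0xc8 R2=0x80 R3=0x25  N=1 Z=0
after  1: R0=0xa5 R1=0xc8 R2=0x80 R3=0x25  N=1 Z=0
after  2: R0=0xa5 R1=0xc8 R2=0x80 R3=0x48  N=0 Z=0
after  3: R0=0xa5 R1=0xc8 R2=0xa5 R3=0x48  N=0 Z=0
after  4: R0=0xa5 R1=0x6d R2=0xa5 R3=0x48  N=0 Z=0
after  5: R0=0xa5 R1=0x6d R2=0xa5 R3=0xa5  N=0 Z=0
after  6: R0=0xa5 R1=0x6d R2=0xa5 R3=0xc8  N=1 Z=0
after  7: R0=0xa5 R1=0x6d R2=0xa5 R3=0xc8  N=1 Z=0
after  8: R0=0xa5 R1=0x80 R2=0xa5 R3=0xc8  N=1 Z=0
after  9: R0=0xa5 R1=0x80 R2=0x80 R3=0xc8  N=1 Z=0
after 10: R0=0xa5 R1=0x80 R2=0x80 R3=0xc8  N=1 Z=0
-- IRQ taken; context saved, return-PC = 11 --

FLAGS = (N=1, Z=0)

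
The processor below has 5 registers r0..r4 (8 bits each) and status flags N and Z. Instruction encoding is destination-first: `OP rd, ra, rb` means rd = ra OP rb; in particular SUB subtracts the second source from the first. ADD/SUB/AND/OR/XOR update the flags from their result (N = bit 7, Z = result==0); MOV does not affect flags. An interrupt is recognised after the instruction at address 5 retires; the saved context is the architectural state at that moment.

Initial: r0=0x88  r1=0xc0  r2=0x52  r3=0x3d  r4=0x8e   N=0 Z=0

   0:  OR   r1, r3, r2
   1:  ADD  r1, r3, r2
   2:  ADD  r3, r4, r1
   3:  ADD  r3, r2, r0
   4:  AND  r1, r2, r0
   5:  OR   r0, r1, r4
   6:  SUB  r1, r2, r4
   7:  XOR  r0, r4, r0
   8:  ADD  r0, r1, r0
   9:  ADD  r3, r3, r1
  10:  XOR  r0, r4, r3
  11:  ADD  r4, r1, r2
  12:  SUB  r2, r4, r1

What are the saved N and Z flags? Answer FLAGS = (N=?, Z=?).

after  0: r0=0x88 r1=0x7f r2=0x52 r3=0x3d r4=0x8e  N=0 Z=0
after  1: r0=0x88 r1=0x8f r2=0x52 r3=0x3d r4=0x8e  N=1 Z=0
after  2: r0=0x88 r1=0x8f r2=0x52 r3=0x1d r4=0x8e  N=0 Z=0
after  3: r0=0x88 r1=0x8f r2=0x52 r3=0xda r4=0x8e  N=1 Z=0
after  4: r0=0x88 r1=0x00 r2=0x52 r3=0xda r4=0x8e  N=0 Z=1
after  5: r0=0x8e r1=0x00 r2=0x52 r3=0xda r4=0x8e  N=1 Z=0
-- IRQ taken; context saved, return-PC = 6 --

FLAGS = (N=1, Z=0)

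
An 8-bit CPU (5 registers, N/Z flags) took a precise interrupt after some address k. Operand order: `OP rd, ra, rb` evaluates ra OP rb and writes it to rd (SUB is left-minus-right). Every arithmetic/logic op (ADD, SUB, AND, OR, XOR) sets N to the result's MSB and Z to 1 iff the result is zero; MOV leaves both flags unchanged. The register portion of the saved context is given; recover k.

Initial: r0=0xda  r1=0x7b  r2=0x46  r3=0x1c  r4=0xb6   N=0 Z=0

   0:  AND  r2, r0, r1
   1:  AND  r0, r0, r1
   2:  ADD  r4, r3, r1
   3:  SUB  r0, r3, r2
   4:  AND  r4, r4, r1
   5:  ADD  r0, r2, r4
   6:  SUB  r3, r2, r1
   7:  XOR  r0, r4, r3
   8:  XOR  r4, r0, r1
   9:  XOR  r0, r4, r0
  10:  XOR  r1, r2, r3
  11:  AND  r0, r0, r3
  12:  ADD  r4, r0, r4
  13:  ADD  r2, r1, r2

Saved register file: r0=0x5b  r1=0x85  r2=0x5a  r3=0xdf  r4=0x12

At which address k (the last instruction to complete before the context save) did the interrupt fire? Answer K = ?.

after  0: r0=0xda r1=0x7b r2=0x5a r3=0x1c r4=0xb6  N=0 Z=0
after  1: r0=0x5a r1=0x7b r2=0x5a r3=0x1c r4=0xb6  N=0 Z=0
after  2: r0=0x5a r1=0x7b r2=0x5a r3=0x1c r4=0x97  N=1 Z=0
after  3: r0=0xc2 r1=0x7b r2=0x5a r3=0x1c r4=0x97  N=1 Z=0
after  4: r0=0xc2 r1=0x7b r2=0x5a r3=0x1c r4=0x13  N=0 Z=0
after  5: r0=0x6d r1=0x7b r2=0x5a r3=0x1c r4=0x13  N=0 Z=0
after  6: r0=0x6d r1=0x7b r2=0x5a r3=0xdf r4=0x13  N=1 Z=0
after  7: r0=0xcc r1=0x7b r2=0x5a r3=0xdf r4=0x13  N=1 Z=0
after  8: r0=0xcc r1=0x7b r2=0x5a r3=0xdf r4=0xb7  N=1 Z=0
after  9: r0=0x7b r1=0x7b r2=0x5a r3=0xdf r4=0xb7  N=0 Z=0
after 10: r0=0x7b r1=0x85 r2=0x5a r3=0xdf r4=0xb7  N=1 Z=0
after 11: r0=0x5b r1=0x85 r2=0x5a r3=0xdf r4=0xb7  N=0 Z=0
after 12: r0=0x5b r1=0x85 r2=0x5a r3=0xdf r4=0x12  N=0 Z=0
-- IRQ taken; context saved, return-PC = 13 --

K = 12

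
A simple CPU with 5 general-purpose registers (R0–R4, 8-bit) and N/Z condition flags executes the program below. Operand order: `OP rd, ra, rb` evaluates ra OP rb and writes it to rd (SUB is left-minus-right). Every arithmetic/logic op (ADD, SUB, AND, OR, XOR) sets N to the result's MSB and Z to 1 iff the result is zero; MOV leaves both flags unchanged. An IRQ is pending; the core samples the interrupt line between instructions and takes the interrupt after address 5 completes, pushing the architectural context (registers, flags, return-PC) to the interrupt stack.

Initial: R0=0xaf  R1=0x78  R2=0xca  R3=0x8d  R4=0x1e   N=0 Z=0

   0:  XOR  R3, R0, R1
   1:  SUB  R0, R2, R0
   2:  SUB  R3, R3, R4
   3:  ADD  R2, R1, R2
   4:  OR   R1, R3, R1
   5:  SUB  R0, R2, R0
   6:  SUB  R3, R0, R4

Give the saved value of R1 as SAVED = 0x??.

SAVED = 0xf9

after  0: R0=0xaf R1=0x78 R2=0xca R3=0xd7 R4=0x1e  N=1 Z=0
after  1: R0=0x1b R1=0x78 R2=0xca R3=0xd7 R4=0x1e  N=0 Z=0
after  2: R0=0x1b R1=0x78 R2=0xca R3=0xb9 R4=0x1e  N=1 Z=0
after  3: R0=0x1b R1=0x78 R2=0x42 R3=0xb9 R4=0x1e  N=0 Z=0
after  4: R0=0x1b R1=0xf9 R2=0x42 R3=0xb9 R4=0x1e  N=1 Z=0
after  5: R0=0x27 R1=0xf9 R2=0x42 R3=0xb9 R4=0x1e  N=0 Z=0
-- IRQ taken; context saved, return-PC = 6 --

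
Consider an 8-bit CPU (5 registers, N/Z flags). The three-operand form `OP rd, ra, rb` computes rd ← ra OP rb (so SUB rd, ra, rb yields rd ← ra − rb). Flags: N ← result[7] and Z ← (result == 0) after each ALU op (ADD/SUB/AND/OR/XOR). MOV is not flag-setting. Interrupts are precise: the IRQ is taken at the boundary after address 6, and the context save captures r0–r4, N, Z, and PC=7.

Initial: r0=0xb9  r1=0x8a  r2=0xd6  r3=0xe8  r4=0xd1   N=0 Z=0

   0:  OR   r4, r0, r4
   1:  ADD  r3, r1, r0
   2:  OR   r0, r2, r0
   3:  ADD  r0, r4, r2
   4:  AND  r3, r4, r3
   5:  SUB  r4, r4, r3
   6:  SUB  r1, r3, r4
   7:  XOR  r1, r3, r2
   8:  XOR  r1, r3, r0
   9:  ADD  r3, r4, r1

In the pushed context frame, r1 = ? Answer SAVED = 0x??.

SAVED = 0x89

after  0: r0=0xb9 r1=0x8a r2=0xd6 r3=0xe8 r4=0xf9  N=1 Z=0
after  1: r0=0xb9 r1=0x8a r2=0xd6 r3=0x43 r4=0xf9  N=0 Z=0
after  2: r0=0xff r1=0x8a r2=0xd6 r3=0x43 r4=0xf9  N=1 Z=0
after  3: r0=0xcf r1=0x8a r2=0xd6 r3=0x43 r4=0xf9  N=1 Z=0
after  4: r0=0xcf r1=0x8a r2=0xd6 r3=0x41 r4=0xf9  N=0 Z=0
after  5: r0=0xcf r1=0x8a r2=0xd6 r3=0x41 r4=0xb8  N=1 Z=0
after  6: r0=0xcf r1=0x89 r2=0xd6 r3=0x41 r4=0xb8  N=1 Z=0
-- IRQ taken; context saved, return-PC = 7 --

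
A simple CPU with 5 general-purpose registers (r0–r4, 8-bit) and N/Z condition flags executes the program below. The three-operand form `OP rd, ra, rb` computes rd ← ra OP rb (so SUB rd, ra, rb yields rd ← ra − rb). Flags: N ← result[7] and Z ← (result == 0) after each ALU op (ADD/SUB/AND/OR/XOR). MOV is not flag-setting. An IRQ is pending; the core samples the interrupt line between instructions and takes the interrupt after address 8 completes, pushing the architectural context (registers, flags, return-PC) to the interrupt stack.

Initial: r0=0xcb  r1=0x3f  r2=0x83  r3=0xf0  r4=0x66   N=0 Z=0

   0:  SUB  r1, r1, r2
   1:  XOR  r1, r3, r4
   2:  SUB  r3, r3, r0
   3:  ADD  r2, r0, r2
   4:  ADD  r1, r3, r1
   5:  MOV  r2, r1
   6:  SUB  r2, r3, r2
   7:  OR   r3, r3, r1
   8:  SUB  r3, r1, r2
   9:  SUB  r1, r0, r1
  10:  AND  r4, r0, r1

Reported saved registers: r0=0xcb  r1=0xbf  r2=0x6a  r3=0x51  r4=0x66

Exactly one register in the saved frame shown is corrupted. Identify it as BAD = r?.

BAD = r1

after  0: r0=0xcb r1=0xbc r2=0x83 r3=0xf0 r4=0x66  N=1 Z=0
after  1: r0=0xcb r1=0x96 r2=0x83 r3=0xf0 r4=0x66  N=1 Z=0
after  2: r0=0xcb r1=0x96 r2=0x83 r3=0x25 r4=0x66  N=0 Z=0
after  3: r0=0xcb r1=0x96 r2=0x4e r3=0x25 r4=0x66  N=0 Z=0
after  4: r0=0xcb r1=0xbb r2=0x4e r3=0x25 r4=0x66  N=1 Z=0
after  5: r0=0xcb r1=0xbb r2=0xbb r3=0x25 r4=0x66  N=1 Z=0
after  6: r0=0xcb r1=0xbb r2=0x6a r3=0x25 r4=0x66  N=0 Z=0
after  7: r0=0xcb r1=0xbb r2=0x6a r3=0xbf r4=0x66  N=1 Z=0
after  8: r0=0xcb r1=0xbb r2=0x6a r3=0x51 r4=0x66  N=0 Z=0
-- IRQ taken; context saved, return-PC = 9 --
mismatch: r1: reported 0xbf vs actual 0xbb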